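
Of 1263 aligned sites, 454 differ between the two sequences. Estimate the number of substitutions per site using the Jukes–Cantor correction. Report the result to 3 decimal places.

p = 454/1263 ≈ 0.359462.
d = −(3/4) ln(1 − 4p/3) = −0.75 ln(1 − 0.479283) = −0.75 ln(0.520717)
  = −0.75 × (-0.652549) = 0.489412 substitutions/site.

0.489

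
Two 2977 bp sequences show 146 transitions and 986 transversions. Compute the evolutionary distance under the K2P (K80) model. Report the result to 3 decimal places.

0.552

P = 146/2977 ≈ 0.049043 and Q = 986/2977 ≈ 0.331206.
Under the Kimura two-parameter model, d = −½ ln(1 − 2P − Q) − ¼ ln(1 − 2Q).
1 − 2P − Q = 0.570708, giving −½ ln(0.570708) = 0.280439.
1 − 2Q = 0.337588, giving −¼ ln(0.337588) = 0.271482.
d = 0.280439 + 0.271482 = 0.551921.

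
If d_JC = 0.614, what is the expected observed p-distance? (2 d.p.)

0.42

p = (3/4)(1 − e^(−4d/3)) = 0.75 × (1 − e^(-0.818667)) = 0.75 × (1 − 0.441019) = 0.419236.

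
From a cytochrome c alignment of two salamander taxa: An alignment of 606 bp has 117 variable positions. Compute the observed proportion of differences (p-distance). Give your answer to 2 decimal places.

0.19

p = 117/606 = 0.193069… ≈ 0.19 (to 2 d.p.).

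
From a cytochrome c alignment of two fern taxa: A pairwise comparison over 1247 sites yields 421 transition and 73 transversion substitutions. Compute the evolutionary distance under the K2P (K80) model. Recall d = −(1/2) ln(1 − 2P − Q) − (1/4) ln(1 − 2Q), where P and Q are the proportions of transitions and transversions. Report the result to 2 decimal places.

0.69

P = 421/1247 ≈ 0.33761 and Q = 73/1247 ≈ 0.05854.
Under the Kimura two-parameter model, d = −½ ln(1 − 2P − Q) − ¼ ln(1 − 2Q).
1 − 2P − Q = 0.26624, giving −½ ln(0.26624) = 0.661679.
1 − 2Q = 0.88292, giving −¼ ln(0.88292) = 0.031130.
d = 0.661679 + 0.031130 = 0.692809.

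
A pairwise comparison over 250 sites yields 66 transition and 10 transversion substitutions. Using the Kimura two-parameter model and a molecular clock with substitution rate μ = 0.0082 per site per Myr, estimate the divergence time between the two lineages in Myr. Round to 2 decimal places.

P = 66/250 = 0.264 and Q = 10/250 = 0.04.
Under the Kimura two-parameter model, d = −½ ln(1 − 2P − Q) − ¼ ln(1 − 2Q).
1 − 2P − Q = 0.432, giving −½ ln(0.432) = 0.419665.
1 − 2Q = 0.92, giving −¼ ln(0.92) = 0.020845.
d = 0.419665 + 0.020845 = 0.440510.
Under a molecular clock d = 2μt, so t = d/(2μ) = 0.440510 / (2 × 0.0082) = 26.86 Myr.

26.86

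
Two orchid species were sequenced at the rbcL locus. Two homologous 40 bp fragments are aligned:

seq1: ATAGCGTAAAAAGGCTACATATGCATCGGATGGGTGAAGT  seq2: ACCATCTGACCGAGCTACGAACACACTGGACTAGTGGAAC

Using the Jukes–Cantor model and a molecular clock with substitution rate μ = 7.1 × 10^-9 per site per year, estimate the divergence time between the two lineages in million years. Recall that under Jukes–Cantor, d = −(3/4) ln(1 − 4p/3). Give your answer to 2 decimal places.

69.81

The sequences differ at 22 of 40 sites, so p = 22/40 = 0.55.
d = −(3/4) ln(1 − 4p/3) = −0.75 ln(1 − 0.733333) = −0.75 ln(0.266667)
  = −0.75 × (-1.321755) = 0.991316 substitutions/site.
Under a molecular clock d = 2μt, so t = d/(2μ) = 0.991316 / (2 × 7.1 × 10^-9) = 69.81 million years.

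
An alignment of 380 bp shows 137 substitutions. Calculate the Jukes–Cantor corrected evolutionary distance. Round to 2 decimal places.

p = 137/380 ≈ 0.360526.
d = −(3/4) ln(1 − 4p/3) = −0.75 ln(1 − 0.480701) = −0.75 ln(0.519299)
  = −0.75 × (-0.655275) = 0.491456 substitutions/site.

0.49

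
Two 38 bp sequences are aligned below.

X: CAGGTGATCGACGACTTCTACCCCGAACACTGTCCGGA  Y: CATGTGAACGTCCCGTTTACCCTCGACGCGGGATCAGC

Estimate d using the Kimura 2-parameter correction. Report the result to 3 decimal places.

0.854

Of 38 sites, 4 differences are transitions and 15 are transversions, so P = 4/38 ≈ 0.105263 and Q = 15/38 ≈ 0.394737.
Under the Kimura two-parameter model, d = −½ ln(1 − 2P − Q) − ¼ ln(1 − 2Q).
1 − 2P − Q = 0.394737, giving −½ ln(0.394737) = 0.464768.
1 − 2Q = 0.210526, giving −¼ ln(0.210526) = 0.389537.
d = 0.464768 + 0.389537 = 0.854305.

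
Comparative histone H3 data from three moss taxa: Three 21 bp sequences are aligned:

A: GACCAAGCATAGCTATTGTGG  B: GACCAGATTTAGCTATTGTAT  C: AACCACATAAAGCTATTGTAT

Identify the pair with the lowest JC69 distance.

B and C

A–B: 6/21 differ, p = 0.286, d = 0.360.
A–C: 7/21 differ, p = 0.333, d = 0.441.
B–C: 4/21 differ, p = 0.190, d = 0.220.
The smallest distance is between B and C.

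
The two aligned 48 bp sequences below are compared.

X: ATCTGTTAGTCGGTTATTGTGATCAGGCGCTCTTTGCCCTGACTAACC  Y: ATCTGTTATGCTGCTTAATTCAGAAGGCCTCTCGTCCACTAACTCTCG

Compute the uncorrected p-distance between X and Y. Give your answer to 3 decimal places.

The sequences differ at 23 of 48 positions.
p = 23/48 = 0.479166… ≈ 0.479 (to 3 d.p.).

0.479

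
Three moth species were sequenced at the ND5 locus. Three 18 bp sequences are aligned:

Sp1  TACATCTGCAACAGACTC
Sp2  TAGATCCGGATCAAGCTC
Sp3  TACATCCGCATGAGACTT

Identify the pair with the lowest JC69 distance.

Sp1 and Sp3

Sp1–Sp2: 6/18 differ, p = 0.333, d = 0.441.
Sp1–Sp3: 4/18 differ, p = 0.222, d = 0.264.
Sp2–Sp3: 6/18 differ, p = 0.333, d = 0.441.
The smallest distance is between Sp1 and Sp3.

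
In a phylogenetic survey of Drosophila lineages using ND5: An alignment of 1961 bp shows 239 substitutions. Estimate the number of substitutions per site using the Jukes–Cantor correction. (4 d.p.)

p = 239/1961 ≈ 0.121877.
d = −(3/4) ln(1 − 4p/3) = −0.75 ln(1 − 0.162503) = −0.75 ln(0.837497)
  = −0.75 × (-0.177338) = 0.133004 substitutions/site.

0.1330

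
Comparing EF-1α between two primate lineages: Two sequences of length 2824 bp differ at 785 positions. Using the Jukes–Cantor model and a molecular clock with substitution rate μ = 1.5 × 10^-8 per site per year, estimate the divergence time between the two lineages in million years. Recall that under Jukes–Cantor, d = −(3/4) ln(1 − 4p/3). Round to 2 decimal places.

p = 785/2824 ≈ 0.277975.
d = −(3/4) ln(1 − 4p/3) = −0.75 ln(1 − 0.370633) = −0.75 ln(0.629367)
  = −0.75 × (-0.463041) = 0.347281 substitutions/site.
Under a molecular clock d = 2μt, so t = d/(2μ) = 0.347281 / (2 × 1.5 × 10^-8) = 11.58 million years.

11.58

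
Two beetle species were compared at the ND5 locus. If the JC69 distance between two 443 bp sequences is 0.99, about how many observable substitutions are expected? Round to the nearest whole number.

243

Invert JC69: p = (3/4)(1 − e^(−4d/3)) = 0.75 × (1 − e^(-1.32)) = 0.75 × (1 − 0.267135) = 0.549649.
Expected differing sites = pL ≈ 0.549649 × 443 = 243.494507 ≈ 243.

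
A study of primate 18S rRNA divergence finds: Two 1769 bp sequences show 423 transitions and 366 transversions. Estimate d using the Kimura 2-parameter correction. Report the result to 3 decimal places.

0.711

P = 423/1769 ≈ 0.239118 and Q = 366/1769 ≈ 0.206897.
Under the Kimura two-parameter model, d = −½ ln(1 − 2P − Q) − ¼ ln(1 − 2Q).
1 − 2P − Q = 0.314867, giving −½ ln(0.314867) = 0.577802.
1 − 2Q = 0.586206, giving −¼ ln(0.586206) = 0.133521.
d = 0.577802 + 0.133521 = 0.711323.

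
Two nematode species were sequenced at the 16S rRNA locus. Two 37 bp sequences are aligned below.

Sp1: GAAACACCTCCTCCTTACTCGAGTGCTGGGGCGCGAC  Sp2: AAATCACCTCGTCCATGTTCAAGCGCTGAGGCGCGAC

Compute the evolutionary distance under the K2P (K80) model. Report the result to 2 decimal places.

Of 37 sites, 6 differences are transitions and 3 are transversions, so P = 6/37 ≈ 0.162162 and Q = 3/37 ≈ 0.081081.
Under the Kimura two-parameter model, d = −½ ln(1 − 2P − Q) − ¼ ln(1 − 2Q).
1 − 2P − Q = 0.594595, giving −½ ln(0.594595) = 0.259937.
1 − 2Q = 0.837838, giving −¼ ln(0.837838) = 0.044233.
d = 0.259937 + 0.044233 = 0.304170.

0.30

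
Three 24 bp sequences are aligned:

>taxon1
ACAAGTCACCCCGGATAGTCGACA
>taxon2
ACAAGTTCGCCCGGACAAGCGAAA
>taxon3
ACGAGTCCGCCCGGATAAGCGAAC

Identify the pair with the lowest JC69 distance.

taxon2 and taxon3

taxon1–taxon2: 7/24 differ, p = 0.292, d = 0.369.
taxon1–taxon3: 7/24 differ, p = 0.292, d = 0.369.
taxon2–taxon3: 4/24 differ, p = 0.167, d = 0.188.
The smallest distance is between taxon2 and taxon3.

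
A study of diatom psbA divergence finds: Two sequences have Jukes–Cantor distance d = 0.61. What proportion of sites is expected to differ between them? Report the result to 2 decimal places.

p = (3/4)(1 − e^(−4d/3)) = 0.75 × (1 − e^(-0.813333)) = 0.75 × (1 − 0.443378) = 0.417467.

0.42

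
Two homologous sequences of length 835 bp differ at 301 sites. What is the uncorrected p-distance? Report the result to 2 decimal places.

p = 301/835 = 0.360479… ≈ 0.36 (to 2 d.p.).

0.36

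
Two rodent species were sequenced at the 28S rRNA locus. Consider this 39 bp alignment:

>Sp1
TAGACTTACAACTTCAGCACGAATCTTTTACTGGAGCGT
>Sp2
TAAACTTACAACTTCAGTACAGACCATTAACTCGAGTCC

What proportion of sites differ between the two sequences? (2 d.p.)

The sequences differ at 11 of 39 positions.
p = 11/39 = 0.282051… ≈ 0.28 (to 2 d.p.).

0.28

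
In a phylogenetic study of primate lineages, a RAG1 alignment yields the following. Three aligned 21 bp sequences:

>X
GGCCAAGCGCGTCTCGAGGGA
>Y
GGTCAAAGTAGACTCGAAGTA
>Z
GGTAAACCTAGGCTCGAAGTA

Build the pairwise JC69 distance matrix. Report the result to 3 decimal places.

d(X,Y) = 0.532, d(X,Z) = 0.532, d(Y,Z) = 0.220

X–Y: 8/21 sites differ → p ≈ 0.380952, d = −0.75 ln(1 − 0.507936) = 0.531860 ≈ 0.532.
X–Z: 8/21 sites differ → p ≈ 0.380952, d = −0.75 ln(1 − 0.507936) = 0.531860 ≈ 0.532.
Y–Z: 4/21 sites differ → p ≈ 0.190476, d = −0.75 ln(1 − 0.253968) = 0.219740 ≈ 0.220.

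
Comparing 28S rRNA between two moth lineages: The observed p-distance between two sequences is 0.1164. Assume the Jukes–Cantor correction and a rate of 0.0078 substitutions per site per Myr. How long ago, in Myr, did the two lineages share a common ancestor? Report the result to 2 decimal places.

8.11

d = −(3/4) ln(1 − 4p/3) = −0.75 ln(1 − 0.1552) = −0.75 ln(0.8448)
  = −0.75 × (-0.168655) = 0.126491 substitutions/site.
Under a molecular clock d = 2μt, so t = d/(2μ) = 0.126491 / (2 × 0.0078) = 8.11 Myr.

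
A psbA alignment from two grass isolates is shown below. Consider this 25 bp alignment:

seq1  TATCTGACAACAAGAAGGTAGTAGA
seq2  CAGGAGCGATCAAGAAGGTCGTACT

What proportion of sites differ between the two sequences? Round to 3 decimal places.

0.400

The sequences differ at 10 of 25 positions (sites 1, 3, 4, 5, 7, 8, 10, 20, 24, 25).
p = 10/25 = 0.400.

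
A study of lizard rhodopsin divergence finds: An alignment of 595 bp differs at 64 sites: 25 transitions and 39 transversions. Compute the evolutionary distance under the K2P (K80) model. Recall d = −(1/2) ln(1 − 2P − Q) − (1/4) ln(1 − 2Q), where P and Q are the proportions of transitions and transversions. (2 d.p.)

P = 25/595 ≈ 0.042017 and Q = 39/595 ≈ 0.065546.
Under the Kimura two-parameter model, d = −½ ln(1 − 2P − Q) − ¼ ln(1 − 2Q).
1 − 2P − Q = 0.85042, giving −½ ln(0.85042) = 0.081012.
1 − 2Q = 0.868908, giving −¼ ln(0.868908) = 0.035130.
d = 0.081012 + 0.035130 = 0.116142.

0.12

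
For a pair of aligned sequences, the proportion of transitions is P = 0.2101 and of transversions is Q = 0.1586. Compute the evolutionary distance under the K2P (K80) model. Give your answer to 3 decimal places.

0.528

Under the Kimura two-parameter model, d = −½ ln(1 − 2P − Q) − ¼ ln(1 − 2Q).
1 − 2P − Q = 0.4212, giving −½ ln(0.4212) = 0.432324.
1 − 2Q = 0.6828, giving −¼ ln(0.6828) = 0.095388.
d = 0.432324 + 0.095388 = 0.527712.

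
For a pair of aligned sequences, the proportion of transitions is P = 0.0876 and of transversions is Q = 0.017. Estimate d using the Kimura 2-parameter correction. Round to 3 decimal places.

0.115

Under the Kimura two-parameter model, d = −½ ln(1 − 2P − Q) − ¼ ln(1 − 2Q).
1 − 2P − Q = 0.8078, giving −½ ln(0.8078) = 0.106720.
1 − 2Q = 0.966, giving −¼ ln(0.966) = 0.008648.
d = 0.106720 + 0.008648 = 0.115368.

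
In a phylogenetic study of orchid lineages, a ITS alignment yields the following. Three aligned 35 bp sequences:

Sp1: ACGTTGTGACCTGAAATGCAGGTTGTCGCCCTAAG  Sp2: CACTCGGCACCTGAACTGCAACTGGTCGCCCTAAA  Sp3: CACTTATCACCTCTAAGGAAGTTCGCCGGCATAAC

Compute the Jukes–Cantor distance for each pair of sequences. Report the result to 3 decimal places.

d(Sp1,Sp2) = 0.407, d(Sp1,Sp3) = 0.635, d(Sp2,Sp3) = 0.635

Sp1–Sp2: 11/35 sites differ → p ≈ 0.314286, d = −0.75 ln(1 − 0.419048) = 0.407315 ≈ 0.407.
Sp1–Sp3: 15/35 sites differ → p ≈ 0.428571, d = −0.75 ln(1 − 0.571428) = 0.635472 ≈ 0.635.
Sp2–Sp3: 15/35 sites differ → p ≈ 0.428571, d = −0.75 ln(1 − 0.571428) = 0.635472 ≈ 0.635.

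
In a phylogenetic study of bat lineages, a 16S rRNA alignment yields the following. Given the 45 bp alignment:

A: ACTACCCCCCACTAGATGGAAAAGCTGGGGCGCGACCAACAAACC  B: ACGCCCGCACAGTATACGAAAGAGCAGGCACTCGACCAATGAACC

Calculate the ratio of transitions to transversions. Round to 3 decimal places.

0.667

Transitions are A↔G and C↔T; transversions are all other mismatches.
Transitions: 6. Transversions: 9.
R = 6/9 = 0.666666… ≈ 0.667 (to 3 d.p.).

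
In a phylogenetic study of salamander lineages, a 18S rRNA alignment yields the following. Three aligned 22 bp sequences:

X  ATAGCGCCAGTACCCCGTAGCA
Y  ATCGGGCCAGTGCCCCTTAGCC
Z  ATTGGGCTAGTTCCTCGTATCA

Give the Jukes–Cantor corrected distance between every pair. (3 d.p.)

X–Y: 5/22 sites differ → p ≈ 0.227273, d = −0.75 ln(1 − 0.303031) = 0.270761 ≈ 0.271.
X–Z: 6/22 sites differ → p ≈ 0.272727, d = −0.75 ln(1 − 0.363636) = 0.338988 ≈ 0.339.
Y–Z: 7/22 sites differ → p ≈ 0.318182, d = −0.75 ln(1 − 0.424243) = 0.414052 ≈ 0.414.

d(X,Y) = 0.271, d(X,Z) = 0.339, d(Y,Z) = 0.414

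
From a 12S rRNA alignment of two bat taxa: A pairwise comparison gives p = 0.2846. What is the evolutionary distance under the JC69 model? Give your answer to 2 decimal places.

d = −(3/4) ln(1 − 4p/3) = −0.75 ln(1 − 0.379467) = −0.75 ln(0.620533)
  = −0.75 × (-0.477176) = 0.357882 substitutions/site.

0.36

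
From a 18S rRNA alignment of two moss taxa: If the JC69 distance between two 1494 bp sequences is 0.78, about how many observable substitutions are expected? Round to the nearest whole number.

724

Invert JC69: p = (3/4)(1 − e^(−4d/3)) = 0.75 × (1 − e^(-1.04)) = 0.75 × (1 − 0.353455) = 0.484909.
Expected differing sites = pL ≈ 0.484909 × 1494 = 724.454046 ≈ 724.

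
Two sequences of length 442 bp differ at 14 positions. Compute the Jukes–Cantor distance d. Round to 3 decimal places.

0.032

p = 14/442 ≈ 0.031674.
d = −(3/4) ln(1 − 4p/3) = −0.75 ln(1 − 0.042232) = −0.75 ln(0.957768)
  = −0.75 × (-0.043150) = 0.032363 substitutions/site.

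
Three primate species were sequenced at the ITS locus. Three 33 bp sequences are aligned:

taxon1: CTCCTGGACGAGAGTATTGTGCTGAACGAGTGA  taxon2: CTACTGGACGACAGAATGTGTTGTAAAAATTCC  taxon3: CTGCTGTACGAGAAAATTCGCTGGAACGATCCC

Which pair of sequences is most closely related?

taxon1–taxon2: 15/33 differ, p = 0.455, d = 0.699.
taxon1–taxon3: 13/33 differ, p = 0.394, d = 0.559.
taxon2–taxon3: 11/33 differ, p = 0.333, d = 0.441.
The smallest distance is between taxon2 and taxon3.

taxon2 and taxon3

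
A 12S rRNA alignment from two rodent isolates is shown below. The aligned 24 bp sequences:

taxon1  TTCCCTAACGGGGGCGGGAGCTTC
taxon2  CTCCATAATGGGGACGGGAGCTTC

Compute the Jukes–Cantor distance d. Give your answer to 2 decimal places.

0.19

The sequences differ at 4 of 24 sites (1, 5, 9, 14), so p = 4/24 ≈ 0.166667.
d = −(3/4) ln(1 − 4p/3) = −0.75 ln(1 − 0.222223) = −0.75 ln(0.777777)
  = −0.75 × (-0.251315) = 0.188486 substitutions/site.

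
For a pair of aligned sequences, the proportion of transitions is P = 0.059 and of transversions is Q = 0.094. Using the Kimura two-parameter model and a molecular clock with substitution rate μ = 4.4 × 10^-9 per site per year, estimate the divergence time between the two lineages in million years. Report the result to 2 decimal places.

Under the Kimura two-parameter model, d = −½ ln(1 − 2P − Q) − ¼ ln(1 − 2Q).
1 − 2P − Q = 0.788, giving −½ ln(0.788) = 0.119129.
1 − 2Q = 0.812, giving −¼ ln(0.812) = 0.052064.
d = 0.119129 + 0.052064 = 0.171193.
Under a molecular clock d = 2μt, so t = d/(2μ) = 0.171193 / (2 × 4.4 × 10^-9) = 19.45 million years.

19.45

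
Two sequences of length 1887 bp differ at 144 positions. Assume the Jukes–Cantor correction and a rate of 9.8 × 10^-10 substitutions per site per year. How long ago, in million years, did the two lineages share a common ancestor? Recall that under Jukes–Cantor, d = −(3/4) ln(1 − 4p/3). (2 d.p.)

41.06

p = 144/1887 ≈ 0.076312.
d = −(3/4) ln(1 − 4p/3) = −0.75 ln(1 − 0.101749) = −0.75 ln(0.898251)
  = −0.75 × (-0.107306) = 0.080480 substitutions/site.
Under a molecular clock d = 2μt, so t = d/(2μ) = 0.080480 / (2 × 9.8 × 10^-10) = 41.06 million years.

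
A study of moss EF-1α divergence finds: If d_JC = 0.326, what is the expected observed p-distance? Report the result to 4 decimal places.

p = (3/4)(1 − e^(−4d/3)) = 0.75 × (1 − e^(-0.434667)) = 0.75 × (1 − 0.647480) = 0.264390.

0.2644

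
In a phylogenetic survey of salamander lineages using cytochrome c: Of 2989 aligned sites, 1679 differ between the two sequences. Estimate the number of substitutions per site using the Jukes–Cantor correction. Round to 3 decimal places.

p = 1679/2989 ≈ 0.561726.
d = −(3/4) ln(1 − 4p/3) = −0.75 ln(1 − 0.748968) = −0.75 ln(0.251032)
  = −0.75 × (-1.382175) = 1.036631 substitutions/site.

1.037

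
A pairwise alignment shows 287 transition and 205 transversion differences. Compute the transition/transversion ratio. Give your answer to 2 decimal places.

1.40

R = 287/205 = 1.40.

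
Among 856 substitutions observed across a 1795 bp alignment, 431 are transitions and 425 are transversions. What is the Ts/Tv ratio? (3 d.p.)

1.014

R = 431/425 = 1.014117… ≈ 1.014 (to 3 d.p.).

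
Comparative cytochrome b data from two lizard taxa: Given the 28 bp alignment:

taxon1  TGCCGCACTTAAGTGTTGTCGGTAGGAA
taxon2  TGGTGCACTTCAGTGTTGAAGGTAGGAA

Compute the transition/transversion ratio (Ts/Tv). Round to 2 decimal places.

0.25

Transitions are A↔G and C↔T; transversions are all other mismatches.
Transitions: 1. Transversions: 4.
R = 1/4 = 0.25.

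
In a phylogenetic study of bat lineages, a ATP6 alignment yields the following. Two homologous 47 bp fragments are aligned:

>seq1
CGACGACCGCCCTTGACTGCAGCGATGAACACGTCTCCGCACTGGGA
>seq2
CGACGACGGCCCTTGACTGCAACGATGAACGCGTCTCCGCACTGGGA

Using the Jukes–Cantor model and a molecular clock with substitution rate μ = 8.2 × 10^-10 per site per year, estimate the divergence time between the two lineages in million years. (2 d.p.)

40.68

The sequences differ at 3 of 47 sites (8, 22, 31), so p = 3/47 ≈ 0.06383.
d = −(3/4) ln(1 − 4p/3) = −0.75 ln(1 − 0.085107) = −0.75 ln(0.914893)
  = −0.75 × (-0.088948) = 0.066711 substitutions/site.
Under a molecular clock d = 2μt, so t = d/(2μ) = 0.066711 / (2 × 8.2 × 10^-10) = 40.68 million years.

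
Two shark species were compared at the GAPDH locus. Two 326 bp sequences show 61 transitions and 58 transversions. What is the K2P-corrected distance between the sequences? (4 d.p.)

0.5116

P = 61/326 ≈ 0.187117 and Q = 58/326 ≈ 0.177914.
Under the Kimura two-parameter model, d = −½ ln(1 − 2P − Q) − ¼ ln(1 − 2Q).
1 − 2P − Q = 0.447852, giving −½ ln(0.447852) = 0.401646.
1 − 2Q = 0.644172, giving −¼ ln(0.644172) = 0.109947.
d = 0.401646 + 0.109947 = 0.511593.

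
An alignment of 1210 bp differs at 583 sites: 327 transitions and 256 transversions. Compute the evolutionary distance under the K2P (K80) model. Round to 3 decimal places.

P = 327/1210 ≈ 0.270248 and Q = 256/1210 ≈ 0.21157.
Under the Kimura two-parameter model, d = −½ ln(1 − 2P − Q) − ¼ ln(1 − 2Q).
1 − 2P − Q = 0.247934, giving −½ ln(0.247934) = 0.697296.
1 − 2Q = 0.57686, giving −¼ ln(0.57686) = 0.137539.
d = 0.697296 + 0.137539 = 0.834835.

0.835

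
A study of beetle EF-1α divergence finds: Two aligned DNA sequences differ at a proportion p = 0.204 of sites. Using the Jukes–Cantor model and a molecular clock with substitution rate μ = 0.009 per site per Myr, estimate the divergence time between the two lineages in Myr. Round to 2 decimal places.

d = −(3/4) ln(1 − 4p/3) = −0.75 ln(1 − 0.272) = −0.75 ln(0.728)
  = −0.75 × (-0.317454) = 0.238091 substitutions/site.
Under a molecular clock d = 2μt, so t = d/(2μ) = 0.238091 / (2 × 0.009) = 13.23 Myr.

13.23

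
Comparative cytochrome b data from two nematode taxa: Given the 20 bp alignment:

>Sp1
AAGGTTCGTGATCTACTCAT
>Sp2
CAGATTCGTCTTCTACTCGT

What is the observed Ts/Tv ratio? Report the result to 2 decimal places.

0.67

Transitions are A↔G and C↔T; transversions are all other mismatches.
Transitions: 2. Transversions: 3.
R = 2/3 = 0.666666… ≈ 0.67 (to 2 d.p.).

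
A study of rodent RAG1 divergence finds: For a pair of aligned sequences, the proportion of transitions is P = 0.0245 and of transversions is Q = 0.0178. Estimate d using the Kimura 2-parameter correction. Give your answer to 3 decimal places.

0.044

Under the Kimura two-parameter model, d = −½ ln(1 − 2P − Q) − ¼ ln(1 − 2Q).
1 − 2P − Q = 0.9332, giving −½ ln(0.9332) = 0.034568.
1 − 2Q = 0.9644, giving −¼ ln(0.9644) = 0.009062.
d = 0.034568 + 0.009062 = 0.043630.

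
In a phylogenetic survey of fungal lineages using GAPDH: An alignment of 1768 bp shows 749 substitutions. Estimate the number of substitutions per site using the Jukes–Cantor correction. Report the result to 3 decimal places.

0.624

p = 749/1768 ≈ 0.423643.
d = −(3/4) ln(1 − 4p/3) = −0.75 ln(1 − 0.564857) = −0.75 ln(0.435143)
  = −0.75 × (-0.832081) = 0.624061 substitutions/site.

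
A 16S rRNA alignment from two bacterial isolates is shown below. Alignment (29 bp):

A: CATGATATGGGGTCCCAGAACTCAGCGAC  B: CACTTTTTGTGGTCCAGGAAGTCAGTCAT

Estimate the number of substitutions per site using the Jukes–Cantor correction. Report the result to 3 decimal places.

0.529

The sequences differ at 11 of 29 sites, so p = 11/29 ≈ 0.37931.
d = −(3/4) ln(1 − 4p/3) = −0.75 ln(1 − 0.505747) = −0.75 ln(0.494253)
  = −0.75 × (-0.704708) = 0.528531 substitutions/site.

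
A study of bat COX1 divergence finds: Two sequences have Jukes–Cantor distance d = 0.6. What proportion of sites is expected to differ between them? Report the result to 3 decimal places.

p = (3/4)(1 − e^(−4d/3)) = 0.75 × (1 − e^(-0.8)) = 0.75 × (1 − 0.449329) = 0.413003.

0.413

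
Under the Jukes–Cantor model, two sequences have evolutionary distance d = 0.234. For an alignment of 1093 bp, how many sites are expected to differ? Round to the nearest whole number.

220

Invert JC69: p = (3/4)(1 − e^(−4d/3)) = 0.75 × (1 − e^(-0.312)) = 0.75 × (1 − 0.731982) = 0.201014.
Expected differing sites = pL ≈ 0.201014 × 1093 = 219.708302 ≈ 220.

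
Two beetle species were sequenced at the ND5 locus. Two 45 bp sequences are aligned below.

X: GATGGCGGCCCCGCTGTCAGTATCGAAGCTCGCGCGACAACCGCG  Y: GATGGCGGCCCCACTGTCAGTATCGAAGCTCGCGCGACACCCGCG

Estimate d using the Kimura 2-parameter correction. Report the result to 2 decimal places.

Of 45 sites, 1 differences are transitions and 1 are transversions, so P = 1/45 ≈ 0.022222 and Q = 1/45 ≈ 0.022222.
Under the Kimura two-parameter model, d = −½ ln(1 − 2P − Q) − ¼ ln(1 − 2Q).
1 − 2P − Q = 0.933334, giving −½ ln(0.933334) = 0.034496.
1 − 2Q = 0.955556, giving −¼ ln(0.955556) = 0.011365.
d = 0.034496 + 0.011365 = 0.045861.

0.05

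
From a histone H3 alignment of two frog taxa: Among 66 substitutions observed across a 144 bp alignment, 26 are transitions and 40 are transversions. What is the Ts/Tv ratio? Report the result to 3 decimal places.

R = 26/40 = 0.650.

0.650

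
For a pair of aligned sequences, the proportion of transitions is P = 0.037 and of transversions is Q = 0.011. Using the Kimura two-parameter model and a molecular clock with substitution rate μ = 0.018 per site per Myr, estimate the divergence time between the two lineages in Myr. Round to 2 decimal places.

Under the Kimura two-parameter model, d = −½ ln(1 − 2P − Q) − ¼ ln(1 − 2Q).
1 − 2P − Q = 0.915, giving −½ ln(0.915) = 0.044416.
1 − 2Q = 0.978, giving −¼ ln(0.978) = 0.005561.
d = 0.044416 + 0.005561 = 0.049977.
Under a molecular clock d = 2μt, so t = d/(2μ) = 0.049977 / (2 × 0.018) = 1.39 Myr.

1.39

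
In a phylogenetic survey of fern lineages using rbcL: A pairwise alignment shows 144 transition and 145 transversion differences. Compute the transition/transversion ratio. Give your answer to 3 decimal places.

0.993

R = 144/145 = 0.993103… ≈ 0.993 (to 3 d.p.).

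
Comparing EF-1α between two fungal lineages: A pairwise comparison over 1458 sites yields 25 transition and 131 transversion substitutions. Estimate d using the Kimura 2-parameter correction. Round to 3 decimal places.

0.116

P = 25/1458 ≈ 0.017147 and Q = 131/1458 ≈ 0.089849.
Under the Kimura two-parameter model, d = −½ ln(1 − 2P − Q) − ¼ ln(1 − 2Q).
1 − 2P − Q = 0.875857, giving −½ ln(0.875857) = 0.066276.
1 − 2Q = 0.820302, giving −¼ ln(0.820302) = 0.049521.
d = 0.066276 + 0.049521 = 0.115797.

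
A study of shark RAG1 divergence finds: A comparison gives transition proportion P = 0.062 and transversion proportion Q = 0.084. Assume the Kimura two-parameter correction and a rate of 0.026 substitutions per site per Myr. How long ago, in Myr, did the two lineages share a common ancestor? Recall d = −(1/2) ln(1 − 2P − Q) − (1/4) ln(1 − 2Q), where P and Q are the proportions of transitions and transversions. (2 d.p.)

3.13

Under the Kimura two-parameter model, d = −½ ln(1 − 2P − Q) − ¼ ln(1 − 2Q).
1 − 2P − Q = 0.792, giving −½ ln(0.792) = 0.116597.
1 − 2Q = 0.832, giving −¼ ln(0.832) = 0.045981.
d = 0.116597 + 0.045981 = 0.162578.
Under a molecular clock d = 2μt, so t = d/(2μ) = 0.162578 / (2 × 0.026) = 3.13 Myr.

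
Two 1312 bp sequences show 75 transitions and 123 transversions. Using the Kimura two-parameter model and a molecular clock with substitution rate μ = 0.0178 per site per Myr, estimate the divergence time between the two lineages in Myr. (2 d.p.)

4.73

P = 75/1312 ≈ 0.057165 and Q = 123/1312 = 0.09375.
Under the Kimura two-parameter model, d = −½ ln(1 − 2P − Q) − ¼ ln(1 − 2Q).
1 − 2P − Q = 0.79192, giving −½ ln(0.79192) = 0.116647.
1 − 2Q = 0.8125, giving −¼ ln(0.8125) = 0.051910.
d = 0.116647 + 0.051910 = 0.168557.
Under a molecular clock d = 2μt, so t = d/(2μ) = 0.168557 / (2 × 0.0178) = 4.73 Myr.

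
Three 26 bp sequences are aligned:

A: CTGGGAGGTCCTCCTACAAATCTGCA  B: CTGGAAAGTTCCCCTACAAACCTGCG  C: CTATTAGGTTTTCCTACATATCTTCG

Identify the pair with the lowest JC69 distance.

A–B: 6/26 differ, p = 0.231, d = 0.276.
A–C: 8/26 differ, p = 0.308, d = 0.396.
B–C: 9/26 differ, p = 0.346, d = 0.464.
The smallest distance is between A and B.

A and B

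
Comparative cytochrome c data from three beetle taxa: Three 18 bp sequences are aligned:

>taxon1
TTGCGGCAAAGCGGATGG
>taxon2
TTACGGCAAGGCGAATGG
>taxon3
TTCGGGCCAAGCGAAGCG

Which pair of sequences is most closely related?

taxon1 and taxon2

taxon1–taxon2: 3/18 differ, p = 0.167, d = 0.188.
taxon1–taxon3: 6/18 differ, p = 0.333, d = 0.441.
taxon2–taxon3: 6/18 differ, p = 0.333, d = 0.441.
The smallest distance is between taxon1 and taxon2.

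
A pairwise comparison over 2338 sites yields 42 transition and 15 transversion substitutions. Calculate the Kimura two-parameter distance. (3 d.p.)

0.025

P = 42/2338 ≈ 0.017964 and Q = 15/2338 ≈ 0.006416.
Under the Kimura two-parameter model, d = −½ ln(1 − 2P − Q) − ¼ ln(1 − 2Q).
1 − 2P − Q = 0.957656, giving −½ ln(0.957656) = 0.021633.
1 − 2Q = 0.987168, giving −¼ ln(0.987168) = 0.003229.
d = 0.021633 + 0.003229 = 0.024862.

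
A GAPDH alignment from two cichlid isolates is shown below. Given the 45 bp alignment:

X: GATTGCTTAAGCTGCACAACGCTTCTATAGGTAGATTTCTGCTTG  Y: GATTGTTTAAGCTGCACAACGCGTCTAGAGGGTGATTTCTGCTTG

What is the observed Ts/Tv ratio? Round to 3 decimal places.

Transitions are A↔G and C↔T; transversions are all other mismatches.
Transitions: 1. Transversions: 4.
R = 1/4 = 0.250.

0.250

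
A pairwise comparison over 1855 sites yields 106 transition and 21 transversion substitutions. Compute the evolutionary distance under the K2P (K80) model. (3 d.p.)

0.073

P = 106/1855 ≈ 0.057143 and Q = 21/1855 ≈ 0.011321.
Under the Kimura two-parameter model, d = −½ ln(1 − 2P − Q) − ¼ ln(1 − 2Q).
1 − 2P − Q = 0.874393, giving −½ ln(0.874393) = 0.067113.
1 − 2Q = 0.977358, giving −¼ ln(0.977358) = 0.005726.
d = 0.067113 + 0.005726 = 0.072839.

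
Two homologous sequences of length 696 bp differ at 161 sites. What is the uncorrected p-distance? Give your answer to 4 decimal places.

0.2313

p = 161/696 = 0.231321… ≈ 0.2313 (to 4 d.p.).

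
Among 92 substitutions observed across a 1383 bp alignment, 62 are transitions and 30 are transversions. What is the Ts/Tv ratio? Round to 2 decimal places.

R = 62/30 = 2.066666… ≈ 2.07 (to 2 d.p.).

2.07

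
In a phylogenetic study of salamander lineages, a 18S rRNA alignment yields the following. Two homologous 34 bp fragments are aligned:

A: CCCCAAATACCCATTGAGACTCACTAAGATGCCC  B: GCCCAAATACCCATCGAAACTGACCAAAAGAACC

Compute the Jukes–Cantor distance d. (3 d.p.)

The sequences differ at 9 of 34 sites (1, 15, 18, 22, 25, 28, 30, 31, 32), so p = 9/34 ≈ 0.264706.
d = −(3/4) ln(1 − 4p/3) = −0.75 ln(1 − 0.352941) = −0.75 ln(0.647059)
  = −0.75 × (-0.435318) = 0.326489 substitutions/site.

0.326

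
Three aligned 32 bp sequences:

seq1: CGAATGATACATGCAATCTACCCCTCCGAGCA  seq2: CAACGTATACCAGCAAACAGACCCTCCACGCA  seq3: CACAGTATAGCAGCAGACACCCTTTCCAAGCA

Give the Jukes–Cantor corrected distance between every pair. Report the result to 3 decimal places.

seq1–seq2: 12/32 sites differ → p = 0.375, d = −0.75 ln(1 − 0.5) = 0.519860 ≈ 0.520.
seq1–seq3: 14/32 sites differ → p = 0.4375, d = −0.75 ln(1 − 0.583333) = 0.656601 ≈ 0.657.
seq2–seq3: 9/32 sites differ → p = 0.28125, d = −0.75 ln(1 − 0.375) = 0.352503 ≈ 0.353.

d(seq1,seq2) = 0.520, d(seq1,seq3) = 0.657, d(seq2,seq3) = 0.353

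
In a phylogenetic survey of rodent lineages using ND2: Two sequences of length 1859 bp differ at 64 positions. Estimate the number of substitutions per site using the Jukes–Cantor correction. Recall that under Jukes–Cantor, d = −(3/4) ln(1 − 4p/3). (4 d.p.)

p = 64/1859 ≈ 0.034427.
d = −(3/4) ln(1 − 4p/3) = −0.75 ln(1 − 0.045903) = −0.75 ln(0.954097)
  = −0.75 × (-0.046990) = 0.035243 substitutions/site.

0.0352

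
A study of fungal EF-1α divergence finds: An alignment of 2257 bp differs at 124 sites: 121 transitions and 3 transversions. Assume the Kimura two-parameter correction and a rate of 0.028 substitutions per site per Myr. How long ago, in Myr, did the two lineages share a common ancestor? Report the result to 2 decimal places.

1.04

P = 121/2257 ≈ 0.053611 and Q = 3/2257 ≈ 0.001329.
Under the Kimura two-parameter model, d = −½ ln(1 − 2P − Q) − ¼ ln(1 − 2Q).
1 − 2P − Q = 0.891449, giving −½ ln(0.891449) = 0.057454.
1 − 2Q = 0.997342, giving −¼ ln(0.997342) = 0.000665.
d = 0.057454 + 0.000665 = 0.058119.
Under a molecular clock d = 2μt, so t = d/(2μ) = 0.058119 / (2 × 0.028) = 1.04 Myr.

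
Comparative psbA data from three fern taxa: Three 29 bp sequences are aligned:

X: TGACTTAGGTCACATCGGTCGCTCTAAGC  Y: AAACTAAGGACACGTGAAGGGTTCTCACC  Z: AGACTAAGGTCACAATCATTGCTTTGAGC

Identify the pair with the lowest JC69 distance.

X–Y: 13/29 differ, p = 0.448, d = 0.683.
X–Z: 9/29 differ, p = 0.310, d = 0.401.
Y–Z: 12/29 differ, p = 0.414, d = 0.602.
The smallest distance is between X and Z.

X and Z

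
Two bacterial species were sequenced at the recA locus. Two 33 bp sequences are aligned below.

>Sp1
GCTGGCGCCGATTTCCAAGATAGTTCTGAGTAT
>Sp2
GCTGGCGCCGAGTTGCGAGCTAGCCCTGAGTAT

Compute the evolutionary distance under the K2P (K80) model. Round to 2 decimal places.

0.21

Of 33 sites, 3 differences are transitions and 3 are transversions, so P = 3/33 ≈ 0.090909 and Q = 3/33 ≈ 0.090909.
Under the Kimura two-parameter model, d = −½ ln(1 − 2P − Q) − ¼ ln(1 − 2Q).
1 − 2P − Q = 0.727273, giving −½ ln(0.727273) = 0.159227.
1 − 2Q = 0.818182, giving −¼ ln(0.818182) = 0.050168.
d = 0.159227 + 0.050168 = 0.209395.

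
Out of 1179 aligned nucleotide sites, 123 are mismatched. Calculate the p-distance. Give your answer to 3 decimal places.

0.104

p = 123/1179 = 0.104325… ≈ 0.104 (to 3 d.p.).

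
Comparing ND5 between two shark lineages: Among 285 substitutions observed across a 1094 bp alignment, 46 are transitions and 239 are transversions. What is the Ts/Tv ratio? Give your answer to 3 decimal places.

R = 46/239 = 0.192468… ≈ 0.192 (to 3 d.p.).

0.192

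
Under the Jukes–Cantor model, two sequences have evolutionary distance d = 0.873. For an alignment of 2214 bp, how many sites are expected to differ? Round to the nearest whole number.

1142

Invert JC69: p = (3/4)(1 − e^(−4d/3)) = 0.75 × (1 − e^(-1.164)) = 0.75 × (1 − 0.312235) = 0.515824.
Expected differing sites = pL ≈ 0.515824 × 2214 = 1142.034336 ≈ 1142.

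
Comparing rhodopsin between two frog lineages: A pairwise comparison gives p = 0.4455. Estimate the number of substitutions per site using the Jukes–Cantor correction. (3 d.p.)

0.676

d = −(3/4) ln(1 − 4p/3) = −0.75 ln(1 − 0.594) = −0.75 ln(0.406)
  = −0.75 × (-0.901402) = 0.676052 substitutions/site.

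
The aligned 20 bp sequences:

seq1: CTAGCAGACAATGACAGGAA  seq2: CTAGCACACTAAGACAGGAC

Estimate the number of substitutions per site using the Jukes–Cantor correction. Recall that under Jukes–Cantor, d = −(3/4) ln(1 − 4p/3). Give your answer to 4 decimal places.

0.2326

The sequences differ at 4 of 20 sites (7, 10, 12, 20), so p = 4/20 = 0.2.
d = −(3/4) ln(1 − 4p/3) = −0.75 ln(1 − 0.266667) = −0.75 ln(0.733333)
  = −0.75 × (-0.310155) = 0.232616 substitutions/site.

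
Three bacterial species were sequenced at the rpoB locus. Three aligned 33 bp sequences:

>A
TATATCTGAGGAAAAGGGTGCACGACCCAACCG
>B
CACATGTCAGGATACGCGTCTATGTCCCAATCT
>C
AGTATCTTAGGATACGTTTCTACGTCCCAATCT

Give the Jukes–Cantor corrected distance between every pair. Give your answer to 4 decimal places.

A–B: 13/33 sites differ → p ≈ 0.393939, d = −0.75 ln(1 − 0.525252) = 0.558728 ≈ 0.5587.
A–C: 12/33 sites differ → p ≈ 0.363636, d = −0.75 ln(1 − 0.484848) = 0.497470 ≈ 0.4975.
B–C: 8/33 sites differ → p ≈ 0.242424, d = −0.75 ln(1 − 0.323232) = 0.292820 ≈ 0.2928.

d(A,B) = 0.5587, d(A,C) = 0.4975, d(B,C) = 0.2928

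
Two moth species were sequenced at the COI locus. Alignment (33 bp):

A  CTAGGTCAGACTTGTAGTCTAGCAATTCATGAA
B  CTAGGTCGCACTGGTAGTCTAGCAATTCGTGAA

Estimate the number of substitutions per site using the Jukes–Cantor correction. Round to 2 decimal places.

The sequences differ at 4 of 33 sites (8, 9, 13, 29), so p = 4/33 ≈ 0.121212.
d = −(3/4) ln(1 − 4p/3) = −0.75 ln(1 − 0.161616) = −0.75 ln(0.838384)
  = −0.75 × (-0.176279) = 0.132209 substitutions/site.

0.13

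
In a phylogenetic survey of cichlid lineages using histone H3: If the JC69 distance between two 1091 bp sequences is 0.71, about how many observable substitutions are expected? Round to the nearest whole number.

Invert JC69: p = (3/4)(1 − e^(−4d/3)) = 0.75 × (1 − e^(-0.946667)) = 0.75 × (1 − 0.388032) = 0.458976.
Expected differing sites = pL ≈ 0.458976 × 1091 = 500.742816 ≈ 501.

501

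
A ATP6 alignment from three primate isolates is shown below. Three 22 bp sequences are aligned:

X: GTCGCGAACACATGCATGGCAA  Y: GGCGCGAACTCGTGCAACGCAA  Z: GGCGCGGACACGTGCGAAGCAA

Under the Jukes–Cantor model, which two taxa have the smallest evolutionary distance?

Y and Z

X–Y: 5/22 differ, p = 0.227, d = 0.271.
X–Z: 6/22 differ, p = 0.273, d = 0.339.
Y–Z: 4/22 differ, p = 0.182, d = 0.208.
The smallest distance is between Y and Z.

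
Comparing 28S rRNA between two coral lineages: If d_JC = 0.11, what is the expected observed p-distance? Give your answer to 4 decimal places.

p = (3/4)(1 − e^(−4d/3)) = 0.75 × (1 − e^(-0.146667)) = 0.75 × (1 − 0.863582) = 0.102314.

0.1023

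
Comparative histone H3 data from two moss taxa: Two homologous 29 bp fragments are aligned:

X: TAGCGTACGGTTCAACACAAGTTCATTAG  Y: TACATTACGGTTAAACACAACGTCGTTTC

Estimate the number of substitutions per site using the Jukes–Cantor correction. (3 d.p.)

The sequences differ at 9 of 29 sites (3, 4, 5, 13, 21, 22, 25, 28, 29), so p = 9/29 ≈ 0.310345.
d = −(3/4) ln(1 − 4p/3) = −0.75 ln(1 − 0.413793) = −0.75 ln(0.586207)
  = −0.75 × (-0.534082) = 0.400562 substitutions/site.

0.401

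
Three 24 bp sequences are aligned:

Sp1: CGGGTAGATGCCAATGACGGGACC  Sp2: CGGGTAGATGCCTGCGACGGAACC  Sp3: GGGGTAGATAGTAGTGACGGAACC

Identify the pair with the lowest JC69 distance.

Sp1–Sp2: 4/24 differ, p = 0.167, d = 0.188.
Sp1–Sp3: 6/24 differ, p = 0.250, d = 0.304.
Sp2–Sp3: 6/24 differ, p = 0.250, d = 0.304.
The smallest distance is between Sp1 and Sp2.

Sp1 and Sp2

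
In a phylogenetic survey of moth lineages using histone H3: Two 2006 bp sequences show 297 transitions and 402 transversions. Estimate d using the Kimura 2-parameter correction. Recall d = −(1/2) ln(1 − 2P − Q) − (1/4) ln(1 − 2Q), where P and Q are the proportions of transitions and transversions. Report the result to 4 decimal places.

P = 297/2006 ≈ 0.148056 and Q = 402/2006 ≈ 0.200399.
Under the Kimura two-parameter model, d = −½ ln(1 − 2P − Q) − ¼ ln(1 − 2Q).
1 − 2P − Q = 0.503489, giving −½ ln(0.503489) = 0.343097.
1 − 2Q = 0.599202, giving −¼ ln(0.599202) = 0.128039.
d = 0.343097 + 0.128039 = 0.471136.

0.4711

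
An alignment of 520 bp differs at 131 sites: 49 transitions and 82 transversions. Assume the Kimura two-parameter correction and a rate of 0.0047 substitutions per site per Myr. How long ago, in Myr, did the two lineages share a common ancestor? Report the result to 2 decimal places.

P = 49/520 ≈ 0.094231 and Q = 82/520 ≈ 0.157692.
Under the Kimura two-parameter model, d = −½ ln(1 − 2P − Q) − ¼ ln(1 − 2Q).
1 − 2P − Q = 0.653846, giving −½ ln(0.653846) = 0.212442.
1 − 2Q = 0.684616, giving −¼ ln(0.684616) = 0.094724.
d = 0.212442 + 0.094724 = 0.307166.
Under a molecular clock d = 2μt, so t = d/(2μ) = 0.307166 / (2 × 0.0047) = 32.68 Myr.

32.68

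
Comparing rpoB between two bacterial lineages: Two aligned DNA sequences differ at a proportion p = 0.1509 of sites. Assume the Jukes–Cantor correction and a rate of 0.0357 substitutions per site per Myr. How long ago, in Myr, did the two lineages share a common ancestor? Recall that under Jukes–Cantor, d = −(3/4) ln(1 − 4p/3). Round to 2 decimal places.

2.36

d = −(3/4) ln(1 − 4p/3) = −0.75 ln(1 − 0.2012) = −0.75 ln(0.7988)
  = −0.75 × (-0.224645) = 0.168484 substitutions/site.
Under a molecular clock d = 2μt, so t = d/(2μ) = 0.168484 / (2 × 0.0357) = 2.36 Myr.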